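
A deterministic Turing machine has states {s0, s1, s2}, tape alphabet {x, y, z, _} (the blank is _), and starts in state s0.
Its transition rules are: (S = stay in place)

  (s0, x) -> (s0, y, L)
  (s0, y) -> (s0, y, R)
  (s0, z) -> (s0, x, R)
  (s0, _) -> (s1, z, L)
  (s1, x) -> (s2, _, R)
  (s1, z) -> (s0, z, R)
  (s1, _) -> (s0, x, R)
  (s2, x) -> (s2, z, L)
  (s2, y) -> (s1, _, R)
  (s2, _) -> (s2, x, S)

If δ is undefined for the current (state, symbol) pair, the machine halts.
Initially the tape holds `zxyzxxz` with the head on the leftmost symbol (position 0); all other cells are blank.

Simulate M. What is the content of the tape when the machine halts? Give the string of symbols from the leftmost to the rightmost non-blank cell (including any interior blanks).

xxyyyyyy_z

state=s0 head=0 tape=__[z]xyzxxz_   (s0,z)→(s0,x,R)
state=s0 head=1 tape=__x[x]yzxxz_   (s0,x)→(s0,y,L)
state=s0 head=0 tape=__[x]yyzxxz_   (s0,x)→(s0,y,L)
state=s0 head=-1 tape=_[_]yyyzxxz_   (s0,_)→(s1,z,L)
state=s1 head=-2 tape=[_]zyyyzxxz_   (s1,_)→(s0,x,R)
state=s0 head=-1 tape=x[z]yyyzxxz_   (s0,z)→(s0,x,R)
state=s0 head=0 tape=xx[y]yyzxxz_   (s0,y)→(s0,y,R)
state=s0 head=1 tape=xxy[y]yzxxz_   (s0,y)→(s0,y,R)
state=s0 head=2 tape=xxyy[y]zxxz_   (s0,y)→(s0,y,R)
state=s0 head=3 tape=xxyyy[z]xxz_   (s0,z)→(s0,x,R)
state=s0 head=4 tape=xxyyyx[x]xz_   (s0,x)→(s0,y,L)
state=s0 head=3 tape=xxyyy[x]yxz_   (s0,x)→(s0,y,L)
state=s0 head=2 tape=xxyy[y]yyxz_   (s0,y)→(s0,y,R)
state=s0 head=3 tape=xxyyy[y]yxz_   (s0,y)→(s0,y,R)
state=s0 head=4 tape=xxyyyy[y]xz_   (s0,y)→(s0,y,R)
state=s0 head=5 tape=xxyyyyy[x]z_   (s0,x)→(s0,y,L)
state=s0 head=4 tape=xxyyyy[y]yz_   (s0,y)→(s0,y,R)
state=s0 head=5 tape=xxyyyyy[y]z_   (s0,y)→(s0,y,R)
state=s0 head=6 tape=xxyyyyyy[z]_   (s0,z)→(s0,x,R)
state=s0 head=7 tape=xxyyyyyyx[_]   (s0,_)→(s1,z,L)
state=s1 head=6 tape=xxyyyyyy[x]z   (s1,x)→(s2,_,R)
state=s2 head=7 tape=xxyyyyyy_[z]
The non-blank tape span at halt is xxyyyyyy_z.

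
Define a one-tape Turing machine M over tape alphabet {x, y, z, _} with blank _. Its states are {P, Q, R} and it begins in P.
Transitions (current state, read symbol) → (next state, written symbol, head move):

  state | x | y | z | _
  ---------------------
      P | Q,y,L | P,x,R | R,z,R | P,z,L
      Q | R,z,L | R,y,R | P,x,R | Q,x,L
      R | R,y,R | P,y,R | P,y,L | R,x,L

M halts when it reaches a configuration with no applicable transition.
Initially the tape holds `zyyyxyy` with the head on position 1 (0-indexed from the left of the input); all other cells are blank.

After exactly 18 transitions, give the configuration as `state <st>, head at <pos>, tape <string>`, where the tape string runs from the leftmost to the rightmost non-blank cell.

state P, head at 5, tape zxxxxyyz

state=P head=1 tape=z[y]yyxyy_   (P,y)→(P,x,R)
state=P head=2 tape=zx[y]yxyy_   (P,y)→(P,x,R)
state=P head=3 tape=zxx[y]xyy_   (P,y)→(P,x,R)
state=P head=4 tape=zxxx[x]yy_   (P,x)→(Q,y,L)
state=Q head=3 tape=zxx[x]yyy_   (Q,x)→(R,z,L)
state=R head=2 tape=zx[x]zyyy_   (R,x)→(R,y,R)
state=R head=3 tape=zxy[z]yyy_   (R,z)→(P,y,L)
state=P head=2 tape=zx[y]yyyy_   (P,y)→(P,x,R)
state=P head=3 tape=zxx[y]yyy_   (P,y)→(P,x,R)
state=P head=4 tape=zxxx[y]yy_   (P,y)→(P,x,R)
state=P head=5 tape=zxxxx[y]y_   (P,y)→(P,x,R)
state=P head=6 tape=zxxxxx[y]_   (P,y)→(P,x,R)
state=P head=7 tape=zxxxxxx[_]   (P,_)→(P,z,L)
state=P head=6 tape=zxxxxx[x]z   (P,x)→(Q,y,L)
state=Q head=5 tape=zxxxx[x]yz   (Q,x)→(R,z,L)
state=R head=4 tape=zxxx[x]zyz   (R,x)→(R,y,R)
state=R head=5 tape=zxxxy[z]yz   (R,z)→(P,y,L)
state=P head=4 tape=zxxx[y]yyz   (P,y)→(P,x,R)
state=P head=5 tape=zxxxx[y]yz
After 18 steps: state P, head at 5, tape zxxxxyyz.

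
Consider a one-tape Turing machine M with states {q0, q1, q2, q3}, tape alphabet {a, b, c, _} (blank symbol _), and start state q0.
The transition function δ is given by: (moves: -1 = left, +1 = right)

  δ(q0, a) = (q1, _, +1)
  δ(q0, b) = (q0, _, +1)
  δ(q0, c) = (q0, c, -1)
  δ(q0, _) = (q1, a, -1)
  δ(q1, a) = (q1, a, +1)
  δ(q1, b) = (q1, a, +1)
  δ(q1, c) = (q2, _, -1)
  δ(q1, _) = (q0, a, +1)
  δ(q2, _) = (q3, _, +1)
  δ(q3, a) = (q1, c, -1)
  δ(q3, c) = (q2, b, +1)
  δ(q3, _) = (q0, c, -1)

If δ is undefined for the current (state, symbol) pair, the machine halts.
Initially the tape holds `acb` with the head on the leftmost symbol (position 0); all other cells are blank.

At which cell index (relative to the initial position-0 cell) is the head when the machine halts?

0

q0 | _[a]cb   read a → write _, move +1, go to q1
q1 | __[c]b   read c → write _, move -1, go to q2
q2 | _[_]_b   read _ → write _, move +1, go to q3
q3 | __[_]b   read _ → write c, move -1, go to q0
q0 | _[_]cb   read _ → write a, move -1, go to q1
q1 | [_]acb   read _ → write a, move +1, go to q0
q0 | a[a]cb   read a → write _, move +1, go to q1
q1 | a_[c]b   read c → write _, move -1, go to q2
q2 | a[_]_b   read _ → write _, move +1, go to q3
q3 | a_[_]b   read _ → write c, move -1, go to q0
q0 | a[_]cb   read _ → write a, move -1, go to q1
q1 | [a]acb   read a → write a, move +1, go to q1
q1 | a[a]cb   read a → write a, move +1, go to q1
q1 | aa[c]b   read c → write _, move -1, go to q2
q2 | a[a]_b
At halt the head is at cell 0.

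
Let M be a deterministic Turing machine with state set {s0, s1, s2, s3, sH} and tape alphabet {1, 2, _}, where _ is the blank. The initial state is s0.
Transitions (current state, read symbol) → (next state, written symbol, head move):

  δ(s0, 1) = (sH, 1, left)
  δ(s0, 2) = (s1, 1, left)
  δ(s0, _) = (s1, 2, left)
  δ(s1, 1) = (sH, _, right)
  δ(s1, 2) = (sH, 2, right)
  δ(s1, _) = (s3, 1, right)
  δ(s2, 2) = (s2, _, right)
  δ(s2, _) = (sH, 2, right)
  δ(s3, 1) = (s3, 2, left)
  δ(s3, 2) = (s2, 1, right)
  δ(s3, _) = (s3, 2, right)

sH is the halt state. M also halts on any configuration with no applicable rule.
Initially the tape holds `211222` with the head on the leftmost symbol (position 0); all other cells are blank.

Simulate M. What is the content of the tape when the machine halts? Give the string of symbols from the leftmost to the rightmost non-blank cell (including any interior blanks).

s0 | __[2]11222   read 2 → write 1, move left, go to s1
s1 | _[_]111222   read _ → write 1, move right, go to s3
s3 | _1[1]11222   read 1 → write 2, move left, go to s3
s3 | _[1]211222   read 1 → write 2, move left, go to s3
s3 | [_]2211222   read _ → write 2, move right, go to s3
s3 | 2[2]211222   read 2 → write 1, move right, go to s2
s2 | 21[2]11222   read 2 → write _, move right, go to s2
s2 | 21_[1]1222
The non-blank tape span at halt is 21_11222.

21_11222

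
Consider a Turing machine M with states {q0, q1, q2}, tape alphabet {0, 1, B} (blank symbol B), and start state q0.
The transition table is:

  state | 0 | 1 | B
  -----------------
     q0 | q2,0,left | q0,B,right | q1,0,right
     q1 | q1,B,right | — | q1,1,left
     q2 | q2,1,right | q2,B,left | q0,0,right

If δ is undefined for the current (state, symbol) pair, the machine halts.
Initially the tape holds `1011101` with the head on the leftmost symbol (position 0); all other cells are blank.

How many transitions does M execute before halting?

13

state=q0 head=0 tape=B[1]011101   (q0,1)→(q0,B,right)
state=q0 head=1 tape=BB[0]11101   (q0,0)→(q2,0,left)
state=q2 head=0 tape=B[B]011101   (q2,B)→(q0,0,right)
state=q0 head=1 tape=B0[0]11101   (q0,0)→(q2,0,left)
state=q2 head=0 tape=B[0]011101   (q2,0)→(q2,1,right)
state=q2 head=1 tape=B1[0]11101   (q2,0)→(q2,1,right)
state=q2 head=2 tape=B11[1]1101   (q2,1)→(q2,B,left)
state=q2 head=1 tape=B1[1]B1101   (q2,1)→(q2,B,left)
state=q2 head=0 tape=B[1]BB1101   (q2,1)→(q2,B,left)
state=q2 head=-1 tape=[B]BBB1101   (q2,B)→(q0,0,right)
state=q0 head=0 tape=0[B]BB1101   (q0,B)→(q1,0,right)
state=q1 head=1 tape=00[B]B1101   (q1,B)→(q1,1,left)
state=q1 head=0 tape=0[0]1B1101   (q1,0)→(q1,B,right)
state=q1 head=1 tape=0B[1]B1101
M halts after 13 transitions.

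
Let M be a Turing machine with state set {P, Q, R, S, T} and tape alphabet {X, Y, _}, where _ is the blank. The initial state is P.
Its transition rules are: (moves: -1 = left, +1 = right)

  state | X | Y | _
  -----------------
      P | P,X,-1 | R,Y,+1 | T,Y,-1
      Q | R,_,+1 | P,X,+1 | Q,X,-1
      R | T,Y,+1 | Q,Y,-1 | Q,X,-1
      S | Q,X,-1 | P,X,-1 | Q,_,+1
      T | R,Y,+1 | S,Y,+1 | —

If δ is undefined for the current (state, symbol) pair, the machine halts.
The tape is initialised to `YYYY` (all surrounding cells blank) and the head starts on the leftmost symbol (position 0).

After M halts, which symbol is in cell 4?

X

state=P head=0 tape=__[Y]YYY_   (P,Y)→(R,Y,+1)
state=R head=1 tape=__Y[Y]YY_   (R,Y)→(Q,Y,-1)
state=Q head=0 tape=__[Y]YYY_   (Q,Y)→(P,X,+1)
state=P head=1 tape=__X[Y]YY_   (P,Y)→(R,Y,+1)
state=R head=2 tape=__XY[Y]Y_   (R,Y)→(Q,Y,-1)
state=Q head=1 tape=__X[Y]YY_   (Q,Y)→(P,X,+1)
state=P head=2 tape=__XX[Y]Y_   (P,Y)→(R,Y,+1)
state=R head=3 tape=__XXY[Y]_   (R,Y)→(Q,Y,-1)
state=Q head=2 tape=__XX[Y]Y_   (Q,Y)→(P,X,+1)
state=P head=3 tape=__XXX[Y]_   (P,Y)→(R,Y,+1)
state=R head=4 tape=__XXXY[_]   (R,_)→(Q,X,-1)
state=Q head=3 tape=__XXX[Y]X   (Q,Y)→(P,X,+1)
state=P head=4 tape=__XXXX[X]   (P,X)→(P,X,-1)
state=P head=3 tape=__XXX[X]X   (P,X)→(P,X,-1)
state=P head=2 tape=__XX[X]XX   (P,X)→(P,X,-1)
state=P head=1 tape=__X[X]XXX   (P,X)→(P,X,-1)
state=P head=0 tape=__[X]XXXX   (P,X)→(P,X,-1)
state=P head=-1 tape=_[_]XXXXX   (P,_)→(T,Y,-1)
state=T head=-2 tape=[_]YXXXXX
Cell 4 holds X when M halts.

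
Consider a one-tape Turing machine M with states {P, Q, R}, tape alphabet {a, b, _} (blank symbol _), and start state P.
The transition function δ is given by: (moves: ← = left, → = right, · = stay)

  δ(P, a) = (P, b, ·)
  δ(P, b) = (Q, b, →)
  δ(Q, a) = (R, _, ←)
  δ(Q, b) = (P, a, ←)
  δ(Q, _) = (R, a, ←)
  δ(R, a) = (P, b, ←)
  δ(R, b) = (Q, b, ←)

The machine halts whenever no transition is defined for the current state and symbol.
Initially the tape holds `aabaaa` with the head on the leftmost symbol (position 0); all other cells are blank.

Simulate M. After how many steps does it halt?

state=P head=0 tape=__[a]abaaa   (P,a)→(P,b,·)
state=P head=0 tape=__[b]abaaa   (P,b)→(Q,b,→)
state=Q head=1 tape=__b[a]baaa   (Q,a)→(R,_,←)
state=R head=0 tape=__[b]_baaa   (R,b)→(Q,b,←)
state=Q head=-1 tape=_[_]b_baaa   (Q,_)→(R,a,←)
state=R head=-2 tape=[_]ab_baaa
M halts after 5 transitions.

5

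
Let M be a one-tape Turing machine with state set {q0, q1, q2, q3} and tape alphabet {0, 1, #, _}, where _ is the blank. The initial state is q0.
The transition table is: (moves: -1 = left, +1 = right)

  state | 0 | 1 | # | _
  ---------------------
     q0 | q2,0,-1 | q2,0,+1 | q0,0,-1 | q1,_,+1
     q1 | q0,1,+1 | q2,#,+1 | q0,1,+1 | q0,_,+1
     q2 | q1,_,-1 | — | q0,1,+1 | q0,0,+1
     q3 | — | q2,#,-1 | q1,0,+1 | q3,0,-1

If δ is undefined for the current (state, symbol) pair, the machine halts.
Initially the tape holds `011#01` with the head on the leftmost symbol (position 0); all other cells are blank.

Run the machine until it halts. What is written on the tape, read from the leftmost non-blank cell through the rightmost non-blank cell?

q0 | __[0]11#01   read 0 → write 0, move -1, go to q2
q2 | _[_]011#01   read _ → write 0, move +1, go to q0
q0 | _0[0]11#01   read 0 → write 0, move -1, go to q2
q2 | _[0]011#01   read 0 → write _, move -1, go to q1
q1 | [_]_011#01   read _ → write _, move +1, go to q0
q0 | _[_]011#01   read _ → write _, move +1, go to q1
q1 | __[0]11#01   read 0 → write 1, move +1, go to q0
q0 | __1[1]1#01   read 1 → write 0, move +1, go to q2
q2 | __10[1]#01
The non-blank tape span at halt is 101#01.

101#01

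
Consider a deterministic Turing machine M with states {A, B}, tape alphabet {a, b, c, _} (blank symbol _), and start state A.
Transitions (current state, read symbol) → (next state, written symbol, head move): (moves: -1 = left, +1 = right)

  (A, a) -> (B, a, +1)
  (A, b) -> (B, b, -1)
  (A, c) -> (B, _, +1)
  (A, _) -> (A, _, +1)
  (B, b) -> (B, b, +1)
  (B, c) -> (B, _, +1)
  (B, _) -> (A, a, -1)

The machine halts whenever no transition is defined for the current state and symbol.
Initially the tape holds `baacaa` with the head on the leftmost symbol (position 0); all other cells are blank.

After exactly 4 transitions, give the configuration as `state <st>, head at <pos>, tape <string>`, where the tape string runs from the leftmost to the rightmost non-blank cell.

A | __[b]aacaa   read b → write b, move -1, go to B
B | _[_]baacaa   read _ → write a, move -1, go to A
A | [_]abaacaa   read _ → write _, move +1, go to A
A | _[a]baacaa   read a → write a, move +1, go to B
B | _a[b]aacaa
After 4 steps: state B, head at 0, tape abaacaa.

state B, head at 0, tape abaacaa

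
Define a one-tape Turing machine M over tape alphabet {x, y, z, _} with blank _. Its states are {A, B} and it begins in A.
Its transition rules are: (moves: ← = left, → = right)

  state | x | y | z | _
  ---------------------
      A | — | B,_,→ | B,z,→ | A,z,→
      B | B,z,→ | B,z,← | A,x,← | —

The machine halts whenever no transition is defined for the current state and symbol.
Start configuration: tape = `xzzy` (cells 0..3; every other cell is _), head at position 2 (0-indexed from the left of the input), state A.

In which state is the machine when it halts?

B

state=A head=2 tape=xz[z]y_   (A,z)→(B,z,→)
state=B head=3 tape=xzz[y]_   (B,y)→(B,z,←)
state=B head=2 tape=xz[z]z_   (B,z)→(A,x,←)
state=A head=1 tape=x[z]xz_   (A,z)→(B,z,→)
state=B head=2 tape=xz[x]z_   (B,x)→(B,z,→)
state=B head=3 tape=xzz[z]_   (B,z)→(A,x,←)
state=A head=2 tape=xz[z]x_   (A,z)→(B,z,→)
state=B head=3 tape=xzz[x]_   (B,x)→(B,z,→)
state=B head=4 tape=xzzz[_]
No transition is defined for (B, _); M halts in state B.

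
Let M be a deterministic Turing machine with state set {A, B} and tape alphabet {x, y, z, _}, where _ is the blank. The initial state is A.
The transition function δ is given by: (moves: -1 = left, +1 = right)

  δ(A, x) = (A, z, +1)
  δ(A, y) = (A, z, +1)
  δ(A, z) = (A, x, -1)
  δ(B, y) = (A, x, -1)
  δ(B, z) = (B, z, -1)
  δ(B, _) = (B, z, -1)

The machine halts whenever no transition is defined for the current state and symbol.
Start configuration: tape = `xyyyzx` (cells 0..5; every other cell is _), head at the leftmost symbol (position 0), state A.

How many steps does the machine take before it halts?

9

A | _[x]yyyzx   read x → write z, move +1, go to A
A | _z[y]yyzx   read y → write z, move +1, go to A
A | _zz[y]yzx   read y → write z, move +1, go to A
A | _zzz[y]zx   read y → write z, move +1, go to A
A | _zzzz[z]x   read z → write x, move -1, go to A
A | _zzz[z]xx   read z → write x, move -1, go to A
A | _zz[z]xxx   read z → write x, move -1, go to A
A | _z[z]xxxx   read z → write x, move -1, go to A
A | _[z]xxxxx   read z → write x, move -1, go to A
A | [_]xxxxxx
M halts after 9 transitions.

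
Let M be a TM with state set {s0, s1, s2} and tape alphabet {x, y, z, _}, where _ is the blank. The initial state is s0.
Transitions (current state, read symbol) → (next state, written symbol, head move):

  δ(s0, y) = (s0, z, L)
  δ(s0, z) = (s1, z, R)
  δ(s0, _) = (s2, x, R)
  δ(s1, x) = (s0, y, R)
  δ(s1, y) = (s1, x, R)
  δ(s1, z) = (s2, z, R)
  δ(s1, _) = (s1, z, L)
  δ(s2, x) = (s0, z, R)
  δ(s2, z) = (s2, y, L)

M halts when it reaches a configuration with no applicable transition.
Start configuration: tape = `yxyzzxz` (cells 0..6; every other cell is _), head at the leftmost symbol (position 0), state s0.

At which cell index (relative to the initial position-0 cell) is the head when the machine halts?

-2

s0 | __[y]xyzzxz   read y → write z, move L, go to s0
s0 | _[_]zxyzzxz   read _ → write x, move R, go to s2
s2 | _x[z]xyzzxz   read z → write y, move L, go to s2
s2 | _[x]yxyzzxz   read x → write z, move R, go to s0
s0 | _z[y]xyzzxz   read y → write z, move L, go to s0
s0 | _[z]zxyzzxz   read z → write z, move R, go to s1
s1 | _z[z]xyzzxz   read z → write z, move R, go to s2
s2 | _zz[x]yzzxz   read x → write z, move R, go to s0
s0 | _zzz[y]zzxz   read y → write z, move L, go to s0
s0 | _zz[z]zzzxz   read z → write z, move R, go to s1
s1 | _zzz[z]zzxz   read z → write z, move R, go to s2
s2 | _zzzz[z]zxz   read z → write y, move L, go to s2
s2 | _zzz[z]yzxz   read z → write y, move L, go to s2
s2 | _zz[z]yyzxz   read z → write y, move L, go to s2
s2 | _z[z]yyyzxz   read z → write y, move L, go to s2
s2 | _[z]yyyyzxz   read z → write y, move L, go to s2
s2 | [_]yyyyyzxz
At halt the head is at cell -2.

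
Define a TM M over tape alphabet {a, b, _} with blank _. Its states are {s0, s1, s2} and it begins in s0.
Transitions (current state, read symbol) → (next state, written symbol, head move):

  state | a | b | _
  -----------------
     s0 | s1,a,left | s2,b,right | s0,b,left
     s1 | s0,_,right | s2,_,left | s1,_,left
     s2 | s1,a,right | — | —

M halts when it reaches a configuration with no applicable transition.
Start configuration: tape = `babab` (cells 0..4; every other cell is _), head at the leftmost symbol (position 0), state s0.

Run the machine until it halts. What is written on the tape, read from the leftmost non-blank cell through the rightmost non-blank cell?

bbbab

s0 | [b]abab   read b → write b, move right, go to s2
s2 | b[a]bab   read a → write a, move right, go to s1
s1 | ba[b]ab   read b → write _, move left, go to s2
s2 | b[a]_ab   read a → write a, move right, go to s1
s1 | ba[_]ab   read _ → write _, move left, go to s1
s1 | b[a]_ab   read a → write _, move right, go to s0
s0 | b_[_]ab   read _ → write b, move left, go to s0
s0 | b[_]bab   read _ → write b, move left, go to s0
s0 | [b]bbab   read b → write b, move right, go to s2
s2 | b[b]bab
The non-blank tape span at halt is bbbab.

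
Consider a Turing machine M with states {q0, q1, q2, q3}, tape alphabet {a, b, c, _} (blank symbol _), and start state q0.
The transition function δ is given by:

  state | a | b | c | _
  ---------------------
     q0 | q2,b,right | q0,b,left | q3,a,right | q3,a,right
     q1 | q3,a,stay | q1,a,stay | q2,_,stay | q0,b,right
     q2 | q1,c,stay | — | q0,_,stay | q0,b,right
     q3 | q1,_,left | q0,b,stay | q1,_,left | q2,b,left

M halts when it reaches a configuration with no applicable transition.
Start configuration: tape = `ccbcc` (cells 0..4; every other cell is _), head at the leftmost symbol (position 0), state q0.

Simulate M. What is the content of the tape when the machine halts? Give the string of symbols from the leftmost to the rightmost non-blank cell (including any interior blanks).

bbbbbcc

state=q0 head=0 tape=__[c]cbcc   (q0,c)→(q3,a,right)
state=q3 head=1 tape=__a[c]bcc   (q3,c)→(q1,_,left)
state=q1 head=0 tape=__[a]_bcc   (q1,a)→(q3,a,stay)
state=q3 head=0 tape=__[a]_bcc   (q3,a)→(q1,_,left)
state=q1 head=-1 tape=_[_]__bcc   (q1,_)→(q0,b,right)
state=q0 head=0 tape=_b[_]_bcc   (q0,_)→(q3,a,right)
state=q3 head=1 tape=_ba[_]bcc   (q3,_)→(q2,b,left)
state=q2 head=0 tape=_b[a]bbcc   (q2,a)→(q1,c,stay)
state=q1 head=0 tape=_b[c]bbcc   (q1,c)→(q2,_,stay)
state=q2 head=0 tape=_b[_]bbcc   (q2,_)→(q0,b,right)
state=q0 head=1 tape=_bb[b]bcc   (q0,b)→(q0,b,left)
state=q0 head=0 tape=_b[b]bbcc   (q0,b)→(q0,b,left)
state=q0 head=-1 tape=_[b]bbbcc   (q0,b)→(q0,b,left)
state=q0 head=-2 tape=[_]bbbbcc   (q0,_)→(q3,a,right)
state=q3 head=-1 tape=a[b]bbbcc   (q3,b)→(q0,b,stay)
state=q0 head=-1 tape=a[b]bbbcc   (q0,b)→(q0,b,left)
state=q0 head=-2 tape=[a]bbbbcc   (q0,a)→(q2,b,right)
state=q2 head=-1 tape=b[b]bbbcc
The non-blank tape span at halt is bbbbbcc.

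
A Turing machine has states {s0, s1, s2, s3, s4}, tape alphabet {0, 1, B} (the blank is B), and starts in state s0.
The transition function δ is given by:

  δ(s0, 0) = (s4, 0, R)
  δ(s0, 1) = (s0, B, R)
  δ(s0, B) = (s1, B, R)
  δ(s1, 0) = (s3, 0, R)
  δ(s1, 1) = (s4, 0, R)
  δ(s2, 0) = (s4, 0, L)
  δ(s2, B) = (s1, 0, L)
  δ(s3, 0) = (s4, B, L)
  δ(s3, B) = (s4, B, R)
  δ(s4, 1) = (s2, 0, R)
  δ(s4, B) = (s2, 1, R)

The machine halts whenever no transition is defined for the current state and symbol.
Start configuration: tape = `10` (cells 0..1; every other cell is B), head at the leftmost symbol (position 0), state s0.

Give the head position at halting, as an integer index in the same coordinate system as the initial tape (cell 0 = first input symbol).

3

s0 | [1]0BB   read 1 → write B, move R, go to s0
s0 | B[0]BB   read 0 → write 0, move R, go to s4
s4 | B0[B]B   read B → write 1, move R, go to s2
s2 | B01[B]   read B → write 0, move L, go to s1
s1 | B0[1]0   read 1 → write 0, move R, go to s4
s4 | B00[0]
At halt the head is at cell 3.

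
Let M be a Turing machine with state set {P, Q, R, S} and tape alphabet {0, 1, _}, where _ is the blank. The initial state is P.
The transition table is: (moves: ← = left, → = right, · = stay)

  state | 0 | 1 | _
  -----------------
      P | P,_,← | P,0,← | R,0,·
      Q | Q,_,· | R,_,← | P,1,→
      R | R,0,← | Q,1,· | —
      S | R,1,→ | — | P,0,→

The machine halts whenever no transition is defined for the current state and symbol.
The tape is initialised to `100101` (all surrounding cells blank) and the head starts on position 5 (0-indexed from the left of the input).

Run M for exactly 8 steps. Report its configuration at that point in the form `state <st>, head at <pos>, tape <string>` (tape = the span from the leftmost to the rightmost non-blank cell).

P | __10010[1]   read 1 → write 0, move ←, go to P
P | __1001[0]0   read 0 → write _, move ←, go to P
P | __100[1]_0   read 1 → write 0, move ←, go to P
P | __10[0]0_0   read 0 → write _, move ←, go to P
P | __1[0]_0_0   read 0 → write _, move ←, go to P
P | __[1]__0_0   read 1 → write 0, move ←, go to P
P | _[_]0__0_0   read _ → write 0, move ·, go to R
R | _[0]0__0_0   read 0 → write 0, move ←, go to R
R | [_]00__0_0
After 8 steps: state R, head at -2, tape 00__0_0.

state R, head at -2, tape 00__0_0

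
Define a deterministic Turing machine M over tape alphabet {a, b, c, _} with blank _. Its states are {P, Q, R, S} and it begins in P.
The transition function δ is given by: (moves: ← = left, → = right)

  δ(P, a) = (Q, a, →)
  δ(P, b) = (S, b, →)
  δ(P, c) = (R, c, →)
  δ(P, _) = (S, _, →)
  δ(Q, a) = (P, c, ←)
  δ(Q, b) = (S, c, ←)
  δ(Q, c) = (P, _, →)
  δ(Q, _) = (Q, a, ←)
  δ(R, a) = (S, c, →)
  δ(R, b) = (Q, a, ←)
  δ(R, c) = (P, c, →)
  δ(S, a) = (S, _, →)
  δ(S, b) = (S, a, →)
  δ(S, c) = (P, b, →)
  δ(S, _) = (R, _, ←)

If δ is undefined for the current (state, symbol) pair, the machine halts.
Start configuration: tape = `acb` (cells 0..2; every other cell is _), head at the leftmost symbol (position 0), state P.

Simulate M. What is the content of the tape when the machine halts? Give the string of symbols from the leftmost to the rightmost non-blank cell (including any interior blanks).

P | _[a]cb__   read a → write a, move →, go to Q
Q | _a[c]b__   read c → write _, move →, go to P
P | _a_[b]__   read b → write b, move →, go to S
S | _a_b[_]_   read _ → write _, move ←, go to R
R | _a_[b]__   read b → write a, move ←, go to Q
Q | _a[_]a__   read _ → write a, move ←, go to Q
Q | _[a]aa__   read a → write c, move ←, go to P
P | [_]caa__   read _ → write _, move →, go to S
S | _[c]aa__   read c → write b, move →, go to P
P | _b[a]a__   read a → write a, move →, go to Q
Q | _ba[a]__   read a → write c, move ←, go to P
P | _b[a]c__   read a → write a, move →, go to Q
Q | _ba[c]__   read c → write _, move →, go to P
P | _ba_[_]_   read _ → write _, move →, go to S
S | _ba__[_]   read _ → write _, move ←, go to R
R | _ba_[_]_
The non-blank tape span at halt is ba.

ba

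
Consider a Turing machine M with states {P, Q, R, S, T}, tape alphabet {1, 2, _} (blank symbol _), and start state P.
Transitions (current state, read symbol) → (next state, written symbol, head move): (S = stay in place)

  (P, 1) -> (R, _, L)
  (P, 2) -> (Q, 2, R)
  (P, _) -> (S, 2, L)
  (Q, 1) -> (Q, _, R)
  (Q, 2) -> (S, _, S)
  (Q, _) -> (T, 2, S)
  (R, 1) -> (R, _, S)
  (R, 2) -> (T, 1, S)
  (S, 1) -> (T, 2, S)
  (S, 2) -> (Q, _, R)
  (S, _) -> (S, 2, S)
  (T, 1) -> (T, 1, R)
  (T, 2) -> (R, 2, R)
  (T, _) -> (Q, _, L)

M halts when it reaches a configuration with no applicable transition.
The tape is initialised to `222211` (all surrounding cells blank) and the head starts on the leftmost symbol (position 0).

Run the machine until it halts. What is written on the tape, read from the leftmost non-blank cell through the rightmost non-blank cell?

P | [2]22211__   read 2 → write 2, move R, go to Q
Q | 2[2]2211__   read 2 → write _, move S, go to S
S | 2[_]2211__   read _ → write 2, move S, go to S
S | 2[2]2211__   read 2 → write _, move R, go to Q
Q | 2_[2]211__   read 2 → write _, move S, go to S
S | 2_[_]211__   read _ → write 2, move S, go to S
S | 2_[2]211__   read 2 → write _, move R, go to Q
Q | 2__[2]11__   read 2 → write _, move S, go to S
S | 2__[_]11__   read _ → write 2, move S, go to S
S | 2__[2]11__   read 2 → write _, move R, go to Q
Q | 2___[1]1__   read 1 → write _, move R, go to Q
Q | 2____[1]__   read 1 → write _, move R, go to Q
Q | 2_____[_]_   read _ → write 2, move S, go to T
T | 2_____[2]_   read 2 → write 2, move R, go to R
R | 2_____2[_]
The non-blank tape span at halt is 2_____2.

2_____2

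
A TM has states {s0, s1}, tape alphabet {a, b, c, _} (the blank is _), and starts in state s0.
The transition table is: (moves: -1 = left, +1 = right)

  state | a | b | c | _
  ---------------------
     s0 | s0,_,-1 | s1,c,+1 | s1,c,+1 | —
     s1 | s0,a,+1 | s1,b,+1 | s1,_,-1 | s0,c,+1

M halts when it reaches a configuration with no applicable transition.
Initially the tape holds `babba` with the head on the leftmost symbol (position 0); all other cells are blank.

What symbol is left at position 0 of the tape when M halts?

state=s0 head=0 tape=[b]abba_   (s0,b)→(s1,c,+1)
state=s1 head=1 tape=c[a]bba_   (s1,a)→(s0,a,+1)
state=s0 head=2 tape=ca[b]ba_   (s0,b)→(s1,c,+1)
state=s1 head=3 tape=cac[b]a_   (s1,b)→(s1,b,+1)
state=s1 head=4 tape=cacb[a]_   (s1,a)→(s0,a,+1)
state=s0 head=5 tape=cacba[_]
Cell 0 holds c when M halts.

c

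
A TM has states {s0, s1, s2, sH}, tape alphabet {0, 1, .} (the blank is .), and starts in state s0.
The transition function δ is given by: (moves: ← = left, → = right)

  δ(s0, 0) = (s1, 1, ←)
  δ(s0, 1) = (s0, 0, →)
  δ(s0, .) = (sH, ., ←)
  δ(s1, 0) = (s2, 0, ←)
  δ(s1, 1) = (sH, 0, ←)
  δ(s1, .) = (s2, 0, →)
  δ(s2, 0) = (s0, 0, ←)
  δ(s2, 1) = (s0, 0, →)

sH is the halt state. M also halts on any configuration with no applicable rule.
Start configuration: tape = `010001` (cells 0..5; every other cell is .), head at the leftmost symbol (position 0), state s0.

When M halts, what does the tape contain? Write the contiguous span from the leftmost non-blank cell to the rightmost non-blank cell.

00101001

s0 | ....[0]10001   read 0 → write 1, move ←, go to s1
s1 | ...[.]110001   read . → write 0, move →, go to s2
s2 | ...0[1]10001   read 1 → write 0, move →, go to s0
s0 | ...00[1]0001   read 1 → write 0, move →, go to s0
s0 | ...000[0]001   read 0 → write 1, move ←, go to s1
s1 | ...00[0]1001   read 0 → write 0, move ←, go to s2
s2 | ...0[0]01001   read 0 → write 0, move ←, go to s0
s0 | ...[0]001001   read 0 → write 1, move ←, go to s1
s1 | ..[.]1001001   read . → write 0, move →, go to s2
s2 | ..0[1]001001   read 1 → write 0, move →, go to s0
s0 | ..00[0]01001   read 0 → write 1, move ←, go to s1
s1 | ..0[0]101001   read 0 → write 0, move ←, go to s2
s2 | ..[0]0101001   read 0 → write 0, move ←, go to s0
s0 | .[.]00101001   read . → write ., move ←, go to sH
sH | [.].00101001
The non-blank tape span at halt is 00101001.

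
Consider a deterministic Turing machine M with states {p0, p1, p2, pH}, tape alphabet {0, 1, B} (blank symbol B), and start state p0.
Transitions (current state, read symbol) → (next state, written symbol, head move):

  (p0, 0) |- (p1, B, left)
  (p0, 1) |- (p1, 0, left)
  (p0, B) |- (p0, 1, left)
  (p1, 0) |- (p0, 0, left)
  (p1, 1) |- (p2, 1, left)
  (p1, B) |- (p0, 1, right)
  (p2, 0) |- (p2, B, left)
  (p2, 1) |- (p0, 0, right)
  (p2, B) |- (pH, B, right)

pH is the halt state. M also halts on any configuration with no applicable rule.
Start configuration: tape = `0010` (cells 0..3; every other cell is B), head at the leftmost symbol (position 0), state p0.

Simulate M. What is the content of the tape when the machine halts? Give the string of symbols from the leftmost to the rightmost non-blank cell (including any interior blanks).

p0 | BBB[0]010   read 0 → write B, move left, go to p1
p1 | BB[B]B010   read B → write 1, move right, go to p0
p0 | BB1[B]010   read B → write 1, move left, go to p0
p0 | BB[1]1010   read 1 → write 0, move left, go to p1
p1 | B[B]01010   read B → write 1, move right, go to p0
p0 | B1[0]1010   read 0 → write B, move left, go to p1
p1 | B[1]B1010   read 1 → write 1, move left, go to p2
p2 | [B]1B1010   read B → write B, move right, go to pH
pH | B[1]B1010
The non-blank tape span at halt is 1B1010.

1B1010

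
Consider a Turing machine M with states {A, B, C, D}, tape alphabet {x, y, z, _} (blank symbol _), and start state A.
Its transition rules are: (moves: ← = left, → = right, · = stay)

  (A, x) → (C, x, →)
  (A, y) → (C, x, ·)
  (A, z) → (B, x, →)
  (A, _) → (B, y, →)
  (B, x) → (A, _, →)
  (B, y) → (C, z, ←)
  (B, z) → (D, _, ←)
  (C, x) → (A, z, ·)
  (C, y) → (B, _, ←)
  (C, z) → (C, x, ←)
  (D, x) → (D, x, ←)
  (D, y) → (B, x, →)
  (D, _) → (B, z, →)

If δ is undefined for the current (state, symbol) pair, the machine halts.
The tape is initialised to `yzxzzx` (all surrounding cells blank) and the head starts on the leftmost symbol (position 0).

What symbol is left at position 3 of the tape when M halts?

state=A head=0 tape=_[y]zxzzx__   (A,y)→(C,x,·)
state=C head=0 tape=_[x]zxzzx__   (C,x)→(A,z,·)
state=A head=0 tape=_[z]zxzzx__   (A,z)→(B,x,→)
state=B head=1 tape=_x[z]xzzx__   (B,z)→(D,_,←)
state=D head=0 tape=_[x]_xzzx__   (D,x)→(D,x,←)
state=D head=-1 tape=[_]x_xzzx__   (D,_)→(B,z,→)
state=B head=0 tape=z[x]_xzzx__   (B,x)→(A,_,→)
state=A head=1 tape=z_[_]xzzx__   (A,_)→(B,y,→)
state=B head=2 tape=z_y[x]zzx__   (B,x)→(A,_,→)
state=A head=3 tape=z_y_[z]zx__   (A,z)→(B,x,→)
state=B head=4 tape=z_y_x[z]x__   (B,z)→(D,_,←)
state=D head=3 tape=z_y_[x]_x__   (D,x)→(D,x,←)
state=D head=2 tape=z_y[_]x_x__   (D,_)→(B,z,→)
state=B head=3 tape=z_yz[x]_x__   (B,x)→(A,_,→)
state=A head=4 tape=z_yz_[_]x__   (A,_)→(B,y,→)
state=B head=5 tape=z_yz_y[x]__   (B,x)→(A,_,→)
state=A head=6 tape=z_yz_y_[_]_   (A,_)→(B,y,→)
state=B head=7 tape=z_yz_y_y[_]
Cell 3 holds _ when M halts.

_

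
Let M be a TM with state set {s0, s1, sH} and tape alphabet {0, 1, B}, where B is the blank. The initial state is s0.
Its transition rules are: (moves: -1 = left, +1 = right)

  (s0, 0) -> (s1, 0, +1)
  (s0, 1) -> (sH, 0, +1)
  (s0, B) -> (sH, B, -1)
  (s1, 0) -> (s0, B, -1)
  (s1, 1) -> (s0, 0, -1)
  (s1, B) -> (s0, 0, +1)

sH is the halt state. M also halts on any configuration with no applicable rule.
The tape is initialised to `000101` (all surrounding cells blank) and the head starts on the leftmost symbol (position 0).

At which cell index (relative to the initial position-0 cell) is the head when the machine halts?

s0 | [0]00101B   read 0 → write 0, move +1, go to s1
s1 | 0[0]0101B   read 0 → write B, move -1, go to s0
s0 | [0]B0101B   read 0 → write 0, move +1, go to s1
s1 | 0[B]0101B   read B → write 0, move +1, go to s0
s0 | 00[0]101B   read 0 → write 0, move +1, go to s1
s1 | 000[1]01B   read 1 → write 0, move -1, go to s0
s0 | 00[0]001B   read 0 → write 0, move +1, go to s1
s1 | 000[0]01B   read 0 → write B, move -1, go to s0
s0 | 00[0]B01B   read 0 → write 0, move +1, go to s1
s1 | 000[B]01B   read B → write 0, move +1, go to s0
s0 | 0000[0]1B   read 0 → write 0, move +1, go to s1
s1 | 00000[1]B   read 1 → write 0, move -1, go to s0
s0 | 0000[0]0B   read 0 → write 0, move +1, go to s1
s1 | 00000[0]B   read 0 → write B, move -1, go to s0
s0 | 0000[0]BB   read 0 → write 0, move +1, go to s1
s1 | 00000[B]B   read B → write 0, move +1, go to s0
s0 | 000000[B]   read B → write B, move -1, go to sH
sH | 00000[0]B
At halt the head is at cell 5.

5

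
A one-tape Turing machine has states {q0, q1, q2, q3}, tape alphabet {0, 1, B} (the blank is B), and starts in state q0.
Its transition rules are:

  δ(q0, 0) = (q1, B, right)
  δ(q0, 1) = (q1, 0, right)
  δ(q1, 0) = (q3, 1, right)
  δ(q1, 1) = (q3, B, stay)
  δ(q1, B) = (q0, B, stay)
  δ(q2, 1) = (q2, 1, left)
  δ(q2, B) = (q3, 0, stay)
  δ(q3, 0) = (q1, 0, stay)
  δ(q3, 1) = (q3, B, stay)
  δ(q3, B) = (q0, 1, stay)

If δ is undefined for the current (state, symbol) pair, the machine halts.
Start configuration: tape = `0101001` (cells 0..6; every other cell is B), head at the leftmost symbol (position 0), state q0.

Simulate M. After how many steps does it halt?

15

q0 | [0]101001B   read 0 → write B, move right, go to q1
q1 | B[1]01001B   read 1 → write B, move stay, go to q3
q3 | B[B]01001B   read B → write 1, move stay, go to q0
q0 | B[1]01001B   read 1 → write 0, move right, go to q1
q1 | B0[0]1001B   read 0 → write 1, move right, go to q3
q3 | B01[1]001B   read 1 → write B, move stay, go to q3
q3 | B01[B]001B   read B → write 1, move stay, go to q0
q0 | B01[1]001B   read 1 → write 0, move right, go to q1
q1 | B010[0]01B   read 0 → write 1, move right, go to q3
q3 | B0101[0]1B   read 0 → write 0, move stay, go to q1
q1 | B0101[0]1B   read 0 → write 1, move right, go to q3
q3 | B01011[1]B   read 1 → write B, move stay, go to q3
q3 | B01011[B]B   read B → write 1, move stay, go to q0
q0 | B01011[1]B   read 1 → write 0, move right, go to q1
q1 | B010110[B]   read B → write B, move stay, go to q0
q0 | B010110[B]
M halts after 15 transitions.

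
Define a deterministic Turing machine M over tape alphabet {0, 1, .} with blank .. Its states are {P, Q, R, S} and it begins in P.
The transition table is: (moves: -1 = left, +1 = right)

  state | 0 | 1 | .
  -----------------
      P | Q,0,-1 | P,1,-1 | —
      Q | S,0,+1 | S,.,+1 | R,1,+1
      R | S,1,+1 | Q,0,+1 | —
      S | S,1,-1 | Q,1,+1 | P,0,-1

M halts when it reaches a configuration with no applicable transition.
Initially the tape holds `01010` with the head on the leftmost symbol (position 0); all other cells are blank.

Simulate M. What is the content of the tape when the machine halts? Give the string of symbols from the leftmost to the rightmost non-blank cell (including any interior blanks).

1101010

P | ..[0]1010.   read 0 → write 0, move -1, go to Q
Q | .[.]01010.   read . → write 1, move +1, go to R
R | .1[0]1010.   read 0 → write 1, move +1, go to S
S | .11[1]010.   read 1 → write 1, move +1, go to Q
Q | .111[0]10.   read 0 → write 0, move +1, go to S
S | .1110[1]0.   read 1 → write 1, move +1, go to Q
Q | .11101[0].   read 0 → write 0, move +1, go to S
S | .111010[.]   read . → write 0, move -1, go to P
P | .11101[0]0   read 0 → write 0, move -1, go to Q
Q | .1110[1]00   read 1 → write ., move +1, go to S
S | .1110.[0]0   read 0 → write 1, move -1, go to S
S | .1110[.]10   read . → write 0, move -1, go to P
P | .111[0]010   read 0 → write 0, move -1, go to Q
Q | .11[1]0010   read 1 → write ., move +1, go to S
S | .11.[0]010   read 0 → write 1, move -1, go to S
S | .11[.]1010   read . → write 0, move -1, go to P
P | .1[1]01010   read 1 → write 1, move -1, go to P
P | .[1]101010   read 1 → write 1, move -1, go to P
P | [.]1101010
The non-blank tape span at halt is 1101010.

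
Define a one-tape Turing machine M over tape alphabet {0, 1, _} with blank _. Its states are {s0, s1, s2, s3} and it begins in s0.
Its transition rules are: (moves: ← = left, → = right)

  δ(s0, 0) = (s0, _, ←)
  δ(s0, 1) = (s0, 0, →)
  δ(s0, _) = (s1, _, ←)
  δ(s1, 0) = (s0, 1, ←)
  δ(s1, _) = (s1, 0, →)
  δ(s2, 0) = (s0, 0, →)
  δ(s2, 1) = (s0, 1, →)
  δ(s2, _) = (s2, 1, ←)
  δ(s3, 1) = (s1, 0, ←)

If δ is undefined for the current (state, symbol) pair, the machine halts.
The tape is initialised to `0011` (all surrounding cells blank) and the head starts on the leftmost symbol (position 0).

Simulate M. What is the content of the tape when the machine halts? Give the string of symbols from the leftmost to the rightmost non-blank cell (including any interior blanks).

s0 | ____[0]011   read 0 → write _, move ←, go to s0
s0 | ___[_]_011   read _ → write _, move ←, go to s1
s1 | __[_]__011   read _ → write 0, move →, go to s1
s1 | __0[_]_011   read _ → write 0, move →, go to s1
s1 | __00[_]011   read _ → write 0, move →, go to s1
s1 | __000[0]11   read 0 → write 1, move ←, go to s0
s0 | __00[0]111   read 0 → write _, move ←, go to s0
s0 | __0[0]_111   read 0 → write _, move ←, go to s0
s0 | __[0]__111   read 0 → write _, move ←, go to s0
s0 | _[_]___111   read _ → write _, move ←, go to s1
s1 | [_]____111   read _ → write 0, move →, go to s1
s1 | 0[_]___111   read _ → write 0, move →, go to s1
s1 | 00[_]__111   read _ → write 0, move →, go to s1
s1 | 000[_]_111   read _ → write 0, move →, go to s1
s1 | 0000[_]111   read _ → write 0, move →, go to s1
s1 | 00000[1]11
The non-blank tape span at halt is 00000111.

00000111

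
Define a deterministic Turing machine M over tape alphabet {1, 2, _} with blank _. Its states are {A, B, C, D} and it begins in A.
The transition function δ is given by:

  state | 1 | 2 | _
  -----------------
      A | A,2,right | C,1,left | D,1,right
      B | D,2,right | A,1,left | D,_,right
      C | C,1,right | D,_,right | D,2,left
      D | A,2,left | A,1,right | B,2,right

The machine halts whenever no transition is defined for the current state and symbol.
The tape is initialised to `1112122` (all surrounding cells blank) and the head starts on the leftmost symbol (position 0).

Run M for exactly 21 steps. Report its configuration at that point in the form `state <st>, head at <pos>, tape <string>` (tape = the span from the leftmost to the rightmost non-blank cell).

state C, head at 5, tape 22111212

A | [1]112122_   read 1 → write 2, move right, go to A
A | 2[1]12122_   read 1 → write 2, move right, go to A
A | 22[1]2122_   read 1 → write 2, move right, go to A
A | 222[2]122_   read 2 → write 1, move left, go to C
C | 22[2]1122_   read 2 → write _, move right, go to D
D | 22_[1]122_   read 1 → write 2, move left, go to A
A | 22[_]2122_   read _ → write 1, move right, go to D
D | 221[2]122_   read 2 → write 1, move right, go to A
A | 2211[1]22_   read 1 → write 2, move right, go to A
A | 22112[2]2_   read 2 → write 1, move left, go to C
C | 2211[2]12_   read 2 → write _, move right, go to D
D | 2211_[1]2_   read 1 → write 2, move left, go to A
A | 2211[_]22_   read _ → write 1, move right, go to D
D | 22111[2]2_   read 2 → write 1, move right, go to A
A | 221111[2]_   read 2 → write 1, move left, go to C
C | 22111[1]1_   read 1 → write 1, move right, go to C
C | 221111[1]_   read 1 → write 1, move right, go to C
C | 2211111[_]   read _ → write 2, move left, go to D
D | 221111[1]2   read 1 → write 2, move left, go to A
A | 22111[1]22   read 1 → write 2, move right, go to A
A | 221112[2]2   read 2 → write 1, move left, go to C
C | 22111[2]12
After 21 steps: state C, head at 5, tape 22111212.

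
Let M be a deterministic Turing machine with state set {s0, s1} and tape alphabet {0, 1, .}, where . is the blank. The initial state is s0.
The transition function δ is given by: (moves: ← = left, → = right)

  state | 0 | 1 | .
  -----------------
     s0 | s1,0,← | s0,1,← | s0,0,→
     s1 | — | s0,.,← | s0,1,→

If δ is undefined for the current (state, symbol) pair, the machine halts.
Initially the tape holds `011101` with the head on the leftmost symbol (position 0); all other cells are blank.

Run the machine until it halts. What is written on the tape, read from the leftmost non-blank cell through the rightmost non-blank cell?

s0 | ..[0]11101   read 0 → write 0, move ←, go to s1
s1 | .[.]011101   read . → write 1, move →, go to s0
s0 | .1[0]11101   read 0 → write 0, move ←, go to s1
s1 | .[1]011101   read 1 → write ., move ←, go to s0
s0 | [.].011101   read . → write 0, move →, go to s0
s0 | 0[.]011101   read . → write 0, move →, go to s0
s0 | 00[0]11101   read 0 → write 0, move ←, go to s1
s1 | 0[0]011101
The non-blank tape span at halt is 00011101.

00011101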